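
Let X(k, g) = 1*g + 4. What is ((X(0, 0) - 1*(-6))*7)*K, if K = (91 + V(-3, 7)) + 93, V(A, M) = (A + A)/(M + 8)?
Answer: 12852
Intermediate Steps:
X(k, g) = 4 + g (X(k, g) = g + 4 = 4 + g)
V(A, M) = 2*A/(8 + M) (V(A, M) = (2*A)/(8 + M) = 2*A/(8 + M))
K = 918/5 (K = (91 + 2*(-3)/(8 + 7)) + 93 = (91 + 2*(-3)/15) + 93 = (91 + 2*(-3)*(1/15)) + 93 = (91 - ⅖) + 93 = 453/5 + 93 = 918/5 ≈ 183.60)
((X(0, 0) - 1*(-6))*7)*K = (((4 + 0) - 1*(-6))*7)*(918/5) = ((4 + 6)*7)*(918/5) = (10*7)*(918/5) = 70*(918/5) = 12852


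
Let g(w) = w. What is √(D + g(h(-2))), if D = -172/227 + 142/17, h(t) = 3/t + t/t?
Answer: √422645398/7718 ≈ 2.6637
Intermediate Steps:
h(t) = 1 + 3/t (h(t) = 3/t + 1 = 1 + 3/t)
D = 29310/3859 (D = -172*1/227 + 142*(1/17) = -172/227 + 142/17 = 29310/3859 ≈ 7.5952)
√(D + g(h(-2))) = √(29310/3859 + (3 - 2)/(-2)) = √(29310/3859 - ½*1) = √(29310/3859 - ½) = √(54761/7718) = √422645398/7718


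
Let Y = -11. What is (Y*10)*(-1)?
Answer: 110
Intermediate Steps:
(Y*10)*(-1) = -11*10*(-1) = -110*(-1) = 110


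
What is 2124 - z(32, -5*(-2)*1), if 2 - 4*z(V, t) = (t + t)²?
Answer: 4447/2 ≈ 2223.5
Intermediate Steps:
z(V, t) = ½ - t² (z(V, t) = ½ - (t + t)²/4 = ½ - 4*t²/4 = ½ - t²)
2124 - z(32, -5*(-2)*1) = 2124 - (½ - (-5*(-2)*1)²) = 2124 - (½ - (10*1)²) = 2124 - (½ - 1*10²) = 2124 - (½ - 1*100) = 2124 - (½ - 100) = 2124 - 1*(-199/2) = 2124 + 199/2 = 4447/2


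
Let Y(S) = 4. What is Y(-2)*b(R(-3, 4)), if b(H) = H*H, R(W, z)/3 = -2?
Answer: 144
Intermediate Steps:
R(W, z) = -6 (R(W, z) = 3*(-2) = -6)
b(H) = H²
Y(-2)*b(R(-3, 4)) = 4*(-6)² = 4*36 = 144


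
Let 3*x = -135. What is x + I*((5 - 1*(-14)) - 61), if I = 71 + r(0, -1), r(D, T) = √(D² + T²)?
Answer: -3069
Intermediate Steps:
x = -45 (x = (⅓)*(-135) = -45)
I = 72 (I = 71 + √(0² + (-1)²) = 71 + √(0 + 1) = 71 + √1 = 71 + 1 = 72)
x + I*((5 - 1*(-14)) - 61) = -45 + 72*((5 - 1*(-14)) - 61) = -45 + 72*((5 + 14) - 61) = -45 + 72*(19 - 61) = -45 + 72*(-42) = -45 - 3024 = -3069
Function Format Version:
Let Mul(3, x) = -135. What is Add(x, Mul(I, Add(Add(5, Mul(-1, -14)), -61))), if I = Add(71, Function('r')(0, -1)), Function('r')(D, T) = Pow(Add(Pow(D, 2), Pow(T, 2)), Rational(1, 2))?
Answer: -3069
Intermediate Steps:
x = -45 (x = Mul(Rational(1, 3), -135) = -45)
I = 72 (I = Add(71, Pow(Add(Pow(0, 2), Pow(-1, 2)), Rational(1, 2))) = Add(71, Pow(Add(0, 1), Rational(1, 2))) = Add(71, Pow(1, Rational(1, 2))) = Add(71, 1) = 72)
Add(x, Mul(I, Add(Add(5, Mul(-1, -14)), -61))) = Add(-45, Mul(72, Add(Add(5, Mul(-1, -14)), -61))) = Add(-45, Mul(72, Add(Add(5, 14), -61))) = Add(-45, Mul(72, Add(19, -61))) = Add(-45, Mul(72, -42)) = Add(-45, -3024) = -3069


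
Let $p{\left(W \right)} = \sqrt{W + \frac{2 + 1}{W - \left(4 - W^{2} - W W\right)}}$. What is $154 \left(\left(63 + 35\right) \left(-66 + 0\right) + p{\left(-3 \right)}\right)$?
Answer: $-996072 + 14 i \sqrt{330} \approx -9.9607 \cdot 10^{5} + 254.32 i$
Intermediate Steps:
$p{\left(W \right)} = \sqrt{W + \frac{3}{-4 + W + 2 W^{2}}}$ ($p{\left(W \right)} = \sqrt{W + \frac{3}{W + \left(\left(W^{2} + W^{2}\right) - 4\right)}} = \sqrt{W + \frac{3}{W + \left(2 W^{2} - 4\right)}} = \sqrt{W + \frac{3}{W + \left(-4 + 2 W^{2}\right)}} = \sqrt{W + \frac{3}{-4 + W + 2 W^{2}}}$)
$154 \left(\left(63 + 35\right) \left(-66 + 0\right) + p{\left(-3 \right)}\right) = 154 \left(\left(63 + 35\right) \left(-66 + 0\right) + \sqrt{\frac{3 - 3 \left(-4 - 3 + 2 \left(-3\right)^{2}\right)}{-4 - 3 + 2 \left(-3\right)^{2}}}\right) = 154 \left(98 \left(-66\right) + \sqrt{\frac{3 - 3 \left(-4 - 3 + 2 \cdot 9\right)}{-4 - 3 + 2 \cdot 9}}\right) = 154 \left(-6468 + \sqrt{\frac{3 - 3 \left(-4 - 3 + 18\right)}{-4 - 3 + 18}}\right) = 154 \left(-6468 + \sqrt{\frac{3 - 33}{11}}\right) = 154 \left(-6468 + \sqrt{\frac{1}{11} \left(-30\right)}\right) = 154 \left(-6468 + \sqrt{- \frac{30}{11}}\right) = 154 \left(-6468 + \frac{i \sqrt{330}}{11}\right) = -996072 + 14 i \sqrt{330}$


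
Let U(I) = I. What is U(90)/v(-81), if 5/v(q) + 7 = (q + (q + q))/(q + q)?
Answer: -99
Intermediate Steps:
v(q) = -10/11 (v(q) = 5/(-7 + (q + (q + q))/(q + q)) = 5/(-7 + (q + 2*q)/((2*q))) = 5/(-7 + (3*q)*(1/(2*q))) = 5/(-7 + 3/2) = 5/(-11/2) = 5*(-2/11) = -10/11)
U(90)/v(-81) = 90/(-10/11) = 90*(-11/10) = -99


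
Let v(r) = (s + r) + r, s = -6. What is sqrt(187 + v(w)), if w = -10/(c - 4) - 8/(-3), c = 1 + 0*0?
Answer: sqrt(193) ≈ 13.892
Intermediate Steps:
c = 1 (c = 1 + 0 = 1)
w = 6 (w = -10/(1 - 4) - 8/(-3) = -10/(-3) - 8*(-1/3) = -10*(-1/3) + 8/3 = 10/3 + 8/3 = 6)
v(r) = -6 + 2*r (v(r) = (-6 + r) + r = -6 + 2*r)
sqrt(187 + v(w)) = sqrt(187 + (-6 + 2*6)) = sqrt(187 + (-6 + 12)) = sqrt(187 + 6) = sqrt(193)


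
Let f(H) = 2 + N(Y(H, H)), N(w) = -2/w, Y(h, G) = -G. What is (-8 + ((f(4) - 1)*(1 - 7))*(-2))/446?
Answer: 5/223 ≈ 0.022422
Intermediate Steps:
f(H) = 2 + 2/H (f(H) = 2 - 2*(-1/H) = 2 - (-2)/H = 2 + 2/H)
(-8 + ((f(4) - 1)*(1 - 7))*(-2))/446 = (-8 + (((2 + 2/4) - 1)*(1 - 7))*(-2))/446 = (-8 + (((2 + 2*(1/4)) - 1)*(-6))*(-2))*(1/446) = (-8 + (((2 + 1/2) - 1)*(-6))*(-2))*(1/446) = (-8 + ((5/2 - 1)*(-6))*(-2))*(1/446) = (-8 + ((3/2)*(-6))*(-2))*(1/446) = (-8 - 9*(-2))*(1/446) = (-8 + 18)*(1/446) = 10*(1/446) = 5/223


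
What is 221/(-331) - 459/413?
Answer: -243202/136703 ≈ -1.7791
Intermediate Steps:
221/(-331) - 459/413 = 221*(-1/331) - 459*1/413 = -221/331 - 459/413 = -243202/136703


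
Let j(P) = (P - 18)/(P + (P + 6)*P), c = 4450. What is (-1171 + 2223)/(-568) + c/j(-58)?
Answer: -467295047/2698 ≈ -1.7320e+5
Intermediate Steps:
j(P) = (-18 + P)/(P + P*(6 + P)) (j(P) = (-18 + P)/(P + (6 + P)*P) = (-18 + P)/(P + P*(6 + P)))
(-1171 + 2223)/(-568) + c/j(-58) = (-1171 + 2223)/(-568) + 4450/(((-18 - 58)/((-58)*(7 - 58)))) = 1052*(-1/568) + 4450/((-1/58*(-76)/(-51))) = -263/142 + 4450/((-1/58*(-1/51)*(-76))) = -263/142 + 4450/(-38/1479) = -263/142 + 4450*(-1479/38) = -263/142 - 3290775/19 = -467295047/2698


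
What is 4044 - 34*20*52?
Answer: -31316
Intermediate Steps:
4044 - 34*20*52 = 4044 - 680*52 = 4044 - 35360 = -31316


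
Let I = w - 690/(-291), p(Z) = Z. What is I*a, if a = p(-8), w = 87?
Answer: -69352/97 ≈ -714.97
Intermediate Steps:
I = 8669/97 (I = 87 - 690/(-291) = 87 - 690*(-1)/291 = 87 - 1*(-230/97) = 87 + 230/97 = 8669/97 ≈ 89.371)
a = -8
I*a = (8669/97)*(-8) = -69352/97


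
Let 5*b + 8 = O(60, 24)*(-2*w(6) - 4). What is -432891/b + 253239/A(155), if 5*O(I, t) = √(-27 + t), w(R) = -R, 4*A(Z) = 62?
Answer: 57771087/224 + 10822275*I*√3/224 ≈ 2.5791e+5 + 83682.0*I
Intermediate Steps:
A(Z) = 31/2 (A(Z) = (¼)*62 = 31/2)
O(I, t) = √(-27 + t)/5
b = -8/5 + 8*I*√3/25 (b = -8/5 + ((√(-27 + 24)/5)*(-(-2)*6 - 4))/5 = -8/5 + ((√(-3)/5)*(-2*(-6) - 4))/5 = -8/5 + (((I*√3)/5)*(12 - 4))/5 = -8/5 + ((I*√3/5)*8)/5 = -8/5 + (8*I*√3/5)/5 = -8/5 + 8*I*√3/25 ≈ -1.6 + 0.55426*I)
-432891/b + 253239/A(155) = -432891/(-8/5 + 8*I*√3/25) + 253239/(31/2) = -432891/(-8/5 + 8*I*√3/25) + 253239*(2/31) = -432891/(-8/5 + 8*I*√3/25) + 16338 = 16338 - 432891/(-8/5 + 8*I*√3/25)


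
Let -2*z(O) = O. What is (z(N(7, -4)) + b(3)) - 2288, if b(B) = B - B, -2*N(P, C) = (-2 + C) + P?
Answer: -9151/4 ≈ -2287.8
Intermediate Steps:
N(P, C) = 1 - C/2 - P/2 (N(P, C) = -((-2 + C) + P)/2 = -(-2 + C + P)/2 = 1 - C/2 - P/2)
z(O) = -O/2
b(B) = 0
(z(N(7, -4)) + b(3)) - 2288 = (-(1 - ½*(-4) - ½*7)/2 + 0) - 2288 = (-(1 + 2 - 7/2)/2 + 0) - 2288 = (-½*(-½) + 0) - 2288 = (¼ + 0) - 2288 = ¼ - 2288 = -9151/4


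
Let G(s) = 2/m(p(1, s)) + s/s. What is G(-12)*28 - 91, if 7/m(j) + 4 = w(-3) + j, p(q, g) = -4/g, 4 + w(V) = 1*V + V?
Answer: -517/3 ≈ -172.33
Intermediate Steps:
w(V) = -4 + 2*V (w(V) = -4 + (1*V + V) = -4 + (V + V) = -4 + 2*V)
m(j) = 7/(-14 + j) (m(j) = 7/(-4 + ((-4 + 2*(-3)) + j)) = 7/(-4 + ((-4 - 6) + j)) = 7/(-4 + (-10 + j)) = 7/(-14 + j))
G(s) = -3 - 8/(7*s) (G(s) = 2/((7/(-14 - 4/s))) + s/s = 2*(-2 - 4/(7*s)) + 1 = (-4 - 8/(7*s)) + 1 = -3 - 8/(7*s))
G(-12)*28 - 91 = (-3 - 8/7/(-12))*28 - 91 = (-3 - 8/7*(-1/12))*28 - 91 = (-3 + 2/21)*28 - 91 = -61/21*28 - 91 = -244/3 - 91 = -517/3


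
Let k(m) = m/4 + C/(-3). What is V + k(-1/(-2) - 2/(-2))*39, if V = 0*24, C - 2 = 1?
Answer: -195/8 ≈ -24.375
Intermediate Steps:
C = 3 (C = 2 + 1 = 3)
V = 0
k(m) = -1 + m/4 (k(m) = m/4 + 3/(-3) = m*(¼) + 3*(-⅓) = m/4 - 1 = -1 + m/4)
V + k(-1/(-2) - 2/(-2))*39 = 0 + (-1 + (-1/(-2) - 2/(-2))/4)*39 = 0 + (-1 + (-1*(-½) - 2*(-½))/4)*39 = 0 + (-1 + (½ + 1)/4)*39 = 0 + (-1 + (¼)*(3/2))*39 = 0 + (-1 + 3/8)*39 = 0 - 5/8*39 = 0 - 195/8 = -195/8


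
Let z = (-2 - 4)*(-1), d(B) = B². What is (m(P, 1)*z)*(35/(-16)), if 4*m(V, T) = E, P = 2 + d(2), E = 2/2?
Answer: -105/32 ≈ -3.2813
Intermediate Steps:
z = 6 (z = -6*(-1) = 6)
E = 1 (E = 2*(½) = 1)
P = 6 (P = 2 + 2² = 2 + 4 = 6)
m(V, T) = ¼ (m(V, T) = (¼)*1 = ¼)
(m(P, 1)*z)*(35/(-16)) = ((¼)*6)*(35/(-16)) = 3*(35*(-1/16))/2 = (3/2)*(-35/16) = -105/32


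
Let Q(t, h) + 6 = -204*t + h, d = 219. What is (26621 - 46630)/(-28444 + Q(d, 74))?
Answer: 20009/73052 ≈ 0.27390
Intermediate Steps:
Q(t, h) = -6 + h - 204*t (Q(t, h) = -6 + (-204*t + h) = -6 + (h - 204*t) = -6 + h - 204*t)
(26621 - 46630)/(-28444 + Q(d, 74)) = (26621 - 46630)/(-28444 + (-6 + 74 - 204*219)) = -20009/(-28444 + (-6 + 74 - 44676)) = -20009/(-28444 - 44608) = -20009/(-73052) = -20009*(-1/73052) = 20009/73052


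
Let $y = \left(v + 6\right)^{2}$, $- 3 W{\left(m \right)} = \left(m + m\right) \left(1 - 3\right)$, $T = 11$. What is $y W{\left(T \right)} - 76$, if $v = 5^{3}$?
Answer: $\frac{754856}{3} \approx 2.5162 \cdot 10^{5}$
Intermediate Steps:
$W{\left(m \right)} = \frac{4 m}{3}$ ($W{\left(m \right)} = - \frac{\left(m + m\right) \left(1 - 3\right)}{3} = - \frac{2 m \left(-2\right)}{3} = - \frac{\left(-4\right) m}{3} = \frac{4 m}{3}$)
$v = 125$
$y = 17161$ ($y = \left(125 + 6\right)^{2} = 131^{2} = 17161$)
$y W{\left(T \right)} - 76 = 17161 \cdot \frac{4}{3} \cdot 11 - 76 = 17161 \cdot \frac{44}{3} - 76 = \frac{755084}{3} - 76 = \frac{754856}{3}$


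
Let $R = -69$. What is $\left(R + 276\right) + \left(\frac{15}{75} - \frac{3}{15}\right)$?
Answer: $207$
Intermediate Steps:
$\left(R + 276\right) + \left(\frac{15}{75} - \frac{3}{15}\right) = \left(-69 + 276\right) + \left(\frac{15}{75} - \frac{3}{15}\right) = 207 + \left(15 \cdot \frac{1}{75} - \frac{1}{5}\right) = 207 + \left(\frac{1}{5} - \frac{1}{5}\right) = 207 + 0 = 207$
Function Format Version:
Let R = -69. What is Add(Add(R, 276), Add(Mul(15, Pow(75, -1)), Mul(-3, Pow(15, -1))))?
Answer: 207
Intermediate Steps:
Add(Add(R, 276), Add(Mul(15, Pow(75, -1)), Mul(-3, Pow(15, -1)))) = Add(Add(-69, 276), Add(Mul(15, Pow(75, -1)), Mul(-3, Pow(15, -1)))) = Add(207, Add(Mul(15, Rational(1, 75)), Mul(-3, Rational(1, 15)))) = Add(207, Add(Rational(1, 5), Rational(-1, 5))) = Add(207, 0) = 207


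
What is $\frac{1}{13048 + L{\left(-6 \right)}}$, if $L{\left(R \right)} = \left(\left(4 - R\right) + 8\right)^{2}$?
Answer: $\frac{1}{13372} \approx 7.4783 \cdot 10^{-5}$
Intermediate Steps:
$L{\left(R \right)} = \left(12 - R\right)^{2}$
$\frac{1}{13048 + L{\left(-6 \right)}} = \frac{1}{13048 + \left(-12 - 6\right)^{2}} = \frac{1}{13048 + \left(-18\right)^{2}} = \frac{1}{13048 + 324} = \frac{1}{13372}$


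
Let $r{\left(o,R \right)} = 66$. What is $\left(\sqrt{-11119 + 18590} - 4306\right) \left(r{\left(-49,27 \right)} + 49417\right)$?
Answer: $-213073798 + 49483 \sqrt{7471} \approx -2.088 \cdot 10^{8}$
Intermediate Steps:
$\left(\sqrt{-11119 + 18590} - 4306\right) \left(r{\left(-49,27 \right)} + 49417\right) = \left(\sqrt{-11119 + 18590} - 4306\right) \left(66 + 49417\right) = \left(\sqrt{7471} - 4306\right) 49483 = \left(-4306 + \sqrt{7471}\right) 49483 = -213073798 + 49483 \sqrt{7471}$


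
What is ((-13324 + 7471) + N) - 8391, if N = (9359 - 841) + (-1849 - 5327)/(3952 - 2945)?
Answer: -5773258/1007 ≈ -5733.1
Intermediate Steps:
N = 8570450/1007 (N = 8518 - 7176/1007 = 8570450/1007 ≈ 8510.9)
((-13324 + 7471) + N) - 8391 = ((-13324 + 7471) + 8570450/1007) - 8391 = (-5853 + 8570450/1007) - 8391 = 2676479/1007 - 8391 = -5773258/1007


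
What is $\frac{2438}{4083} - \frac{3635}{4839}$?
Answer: $- \frac{338247}{2195293} \approx -0.15408$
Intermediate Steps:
$\frac{2438}{4083} - \frac{3635}{4839} = - \frac{338247}{2195293}$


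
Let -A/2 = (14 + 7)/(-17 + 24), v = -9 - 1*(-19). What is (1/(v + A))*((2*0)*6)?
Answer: 0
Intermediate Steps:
v = 10 (v = -9 + 19 = 10)
A = -6 (A = -2*(14 + 7)/(-17 + 24) = -42/7 = -2*3 = -6)
(1/(v + A))*((2*0)*6) = (1/(10 - 6))*((2*0)*6) = (1/4)*(0*6) = (1*(¼))*0 = (¼)*0 = 0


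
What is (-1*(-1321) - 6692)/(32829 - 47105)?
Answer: 5371/14276 ≈ 0.37623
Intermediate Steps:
(-1*(-1321) - 6692)/(32829 - 47105) = (1321 - 6692)/(-14276) = -5371*(-1/14276) = 5371/14276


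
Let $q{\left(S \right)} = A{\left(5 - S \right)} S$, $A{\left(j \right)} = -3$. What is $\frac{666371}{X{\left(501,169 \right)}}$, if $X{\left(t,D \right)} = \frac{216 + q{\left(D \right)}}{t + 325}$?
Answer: $- \frac{550422446}{291} \approx -1.8915 \cdot 10^{6}$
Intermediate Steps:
$q{\left(S \right)} = - 3 S$
$X{\left(t,D \right)} = \frac{216 - 3 D}{325 + t}$ ($X{\left(t,D \right)} = \frac{216 - 3 D}{t + 325} = \frac{216 - 3 D}{325 + t}$)
$\frac{666371}{X{\left(501,169 \right)}} = \frac{666371}{3 \frac{1}{325 + 501} \left(72 - 169\right)} = \frac{666371}{3 \cdot \frac{1}{826} \left(72 - 169\right)} = \frac{666371}{3 \cdot \frac{1}{826} \left(-97\right)} = \frac{666371}{- \frac{291}{826}} = 666371 \left(- \frac{826}{291}\right) = - \frac{550422446}{291}$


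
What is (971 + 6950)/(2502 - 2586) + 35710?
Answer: 2991719/84 ≈ 35616.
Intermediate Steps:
(971 + 6950)/(2502 - 2586) + 35710 = 7921/(-84) + 35710 = 7921*(-1/84) + 35710 = -7921/84 + 35710 = 2991719/84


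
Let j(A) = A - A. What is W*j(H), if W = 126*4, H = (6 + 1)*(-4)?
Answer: 0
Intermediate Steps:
H = -28 (H = 7*(-4) = -28)
j(A) = 0
W = 504
W*j(H) = 504*0 = 0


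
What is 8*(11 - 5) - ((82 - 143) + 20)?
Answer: 89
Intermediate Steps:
8*(11 - 5) - ((82 - 143) + 20) = 8*6 - (-61 + 20) = 48 - 1*(-41) = 48 + 41 = 89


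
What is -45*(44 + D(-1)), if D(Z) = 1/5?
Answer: -1989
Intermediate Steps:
D(Z) = 1/5
-45*(44 + D(-1)) = -45*(44 + 1/5) = -45*221/5 = -1989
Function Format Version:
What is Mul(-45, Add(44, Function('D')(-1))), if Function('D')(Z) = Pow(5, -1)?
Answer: -1989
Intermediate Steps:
Function('D')(Z) = Rational(1, 5)
Mul(-45, Add(44, Function('D')(-1))) = Mul(-45, Add(44, Rational(1, 5))) = Mul(-45, Rational(221, 5)) = -1989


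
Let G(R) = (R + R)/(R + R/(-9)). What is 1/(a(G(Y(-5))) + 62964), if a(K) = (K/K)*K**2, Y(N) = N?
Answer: 16/1007505 ≈ 1.5881e-5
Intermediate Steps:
G(R) = 9/4 (G(R) = (2*R)/(R + R*(-1/9)) = (2*R)/(R - R/9) = (2*R)/((8*R/9)) = (2*R)*(9/(8*R)) = 9/4)
a(K) = K**2 (a(K) = 1*K**2 = K**2)
1/(a(G(Y(-5))) + 62964) = 1/((9/4)**2 + 62964) = 1/(81/16 + 62964) = 1/(1007505/16) = 16/1007505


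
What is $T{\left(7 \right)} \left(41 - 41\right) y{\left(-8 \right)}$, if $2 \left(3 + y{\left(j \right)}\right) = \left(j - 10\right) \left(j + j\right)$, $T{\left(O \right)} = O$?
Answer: $0$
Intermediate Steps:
$y{\left(j \right)} = -3 + j \left(-10 + j\right)$ ($y{\left(j \right)} = -3 + \frac{\left(j - 10\right) \left(j + j\right)}{2} = -3 + \frac{\left(-10 + j\right) 2 j}{2} = -3 + \frac{2 j \left(-10 + j\right)}{2} = -3 + j \left(-10 + j\right)$)
$T{\left(7 \right)} \left(41 - 41\right) y{\left(-8 \right)} = 7 \left(41 - 41\right) \left(-3 + \left(-8\right)^{2} - -80\right) = 7 \cdot 0 \left(-3 + 64 + 80\right) = 0 \cdot 141 = 0$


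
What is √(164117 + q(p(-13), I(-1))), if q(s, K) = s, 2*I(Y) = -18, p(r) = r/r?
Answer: √164118 ≈ 405.11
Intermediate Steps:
p(r) = 1
I(Y) = -9 (I(Y) = (½)*(-18) = -9)
√(164117 + q(p(-13), I(-1))) = √(164117 + 1) = √164118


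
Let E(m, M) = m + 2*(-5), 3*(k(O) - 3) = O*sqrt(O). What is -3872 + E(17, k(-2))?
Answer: -3865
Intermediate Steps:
k(O) = 3 + O**(3/2)/3 (k(O) = 3 + (O*sqrt(O))/3 = 3 + O**(3/2)/3)
E(m, M) = -10 + m (E(m, M) = m - 10 = -10 + m)
-3872 + E(17, k(-2)) = -3872 + (-10 + 17) = -3872 + 7 = -3865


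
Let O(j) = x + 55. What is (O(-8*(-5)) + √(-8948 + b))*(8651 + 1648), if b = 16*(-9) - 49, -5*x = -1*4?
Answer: 2873421/5 + 10299*I*√9141 ≈ 5.7468e+5 + 9.8467e+5*I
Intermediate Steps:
x = ⅘ (x = -(-1)*4/5 = -⅕*(-4) = ⅘ ≈ 0.80000)
b = -193 (b = -144 - 49 = -193)
O(j) = 279/5 (O(j) = ⅘ + 55 = 279/5)
(O(-8*(-5)) + √(-8948 + b))*(8651 + 1648) = (279/5 + √(-8948 - 193))*(8651 + 1648) = (279/5 + √(-9141))*10299 = (279/5 + I*√9141)*10299 = 2873421/5 + 10299*I*√9141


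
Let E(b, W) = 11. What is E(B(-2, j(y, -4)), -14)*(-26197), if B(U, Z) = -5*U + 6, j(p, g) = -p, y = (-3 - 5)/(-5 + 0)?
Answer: -288167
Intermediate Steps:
y = 8/5 (y = -8/(-5) = -8*(-⅕) = 8/5 ≈ 1.6000)
B(U, Z) = 6 - 5*U
E(B(-2, j(y, -4)), -14)*(-26197) = 11*(-26197) = -288167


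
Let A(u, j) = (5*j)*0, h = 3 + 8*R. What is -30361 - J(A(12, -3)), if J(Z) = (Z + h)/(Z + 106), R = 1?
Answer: -3218277/106 ≈ -30361.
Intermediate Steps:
h = 11 (h = 3 + 8*1 = 3 + 8 = 11)
A(u, j) = 0
J(Z) = (11 + Z)/(106 + Z) (J(Z) = (Z + 11)/(Z + 106) = (11 + Z)/(106 + Z))
-30361 - J(A(12, -3)) = -30361 - (11 + 0)/(106 + 0) = -30361 - 11/106 = -3218277/106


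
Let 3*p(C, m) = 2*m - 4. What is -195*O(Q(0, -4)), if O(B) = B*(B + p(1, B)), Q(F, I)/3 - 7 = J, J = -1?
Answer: -100620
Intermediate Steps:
Q(F, I) = 18 (Q(F, I) = 21 + 3*(-1) = 21 - 3 = 18)
p(C, m) = -4/3 + 2*m/3 (p(C, m) = (2*m - 4)/3 = (-4 + 2*m)/3 = -4/3 + 2*m/3)
O(B) = B*(-4/3 + 5*B/3) (O(B) = B*(B + (-4/3 + 2*B/3)) = B*(-4/3 + 5*B/3))
-195*O(Q(0, -4)) = -65*18*(-4 + 5*18) = -65*18*(-4 + 90) = -65*18*86 = -195*516 = -100620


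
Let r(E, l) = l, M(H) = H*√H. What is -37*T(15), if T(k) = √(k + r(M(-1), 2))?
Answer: -37*√17 ≈ -152.55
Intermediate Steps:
M(H) = H^(3/2)
T(k) = √(2 + k) (T(k) = √(k + 2) = √(2 + k))
-37*T(15) = -37*√(2 + 15) = -37*√17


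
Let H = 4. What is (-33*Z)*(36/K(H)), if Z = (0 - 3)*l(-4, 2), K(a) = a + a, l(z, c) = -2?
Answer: -891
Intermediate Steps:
K(a) = 2*a
Z = 6 (Z = (0 - 3)*(-2) = -3*(-2) = 6)
(-33*Z)*(36/K(H)) = (-33*6)*(36/((2*4))) = -7128/8 = -198*9/2 = -891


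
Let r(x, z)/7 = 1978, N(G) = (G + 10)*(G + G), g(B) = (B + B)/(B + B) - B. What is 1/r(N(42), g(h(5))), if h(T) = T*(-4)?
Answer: 1/13846 ≈ 7.2223e-5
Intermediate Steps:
h(T) = -4*T
g(B) = 1 - B (g(B) = (2*B)/((2*B)) - B = (2*B)*(1/(2*B)) - B = 1 - B)
N(G) = 2*G*(10 + G) (N(G) = (10 + G)*(2*G) = 2*G*(10 + G))
r(x, z) = 13846 (r(x, z) = 7*1978 = 13846)
1/r(N(42), g(h(5))) = 1/13846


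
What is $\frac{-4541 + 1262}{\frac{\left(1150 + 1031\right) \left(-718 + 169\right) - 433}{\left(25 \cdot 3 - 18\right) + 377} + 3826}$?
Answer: $- \frac{711543}{231341} \approx -3.0757$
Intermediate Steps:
$\frac{-4541 + 1262}{\frac{\left(1150 + 1031\right) \left(-718 + 169\right) - 433}{\left(25 \cdot 3 - 18\right) + 377} + 3826} = - \frac{3279}{\frac{2181 \left(-549\right) - 433}{\left(75 - 18\right) + 377} + 3826} = - \frac{3279}{\frac{-1197369 - 433}{57 + 377} + 3826} = - \frac{3279}{- \frac{1197802}{434} + 3826} = - \frac{3279}{\left(-1197802\right) \frac{1}{434} + 3826} = - \frac{3279}{- \frac{598901}{217} + 3826} = - \frac{3279}{\frac{231341}{217}} = \left(-3279\right) \frac{217}{231341} = - \frac{711543}{231341}$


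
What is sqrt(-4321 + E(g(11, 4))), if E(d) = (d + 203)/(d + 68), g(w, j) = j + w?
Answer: 45*I*sqrt(14691)/83 ≈ 65.714*I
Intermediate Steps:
E(d) = (203 + d)/(68 + d)
sqrt(-4321 + E(g(11, 4))) = sqrt(-4321 + (203 + (4 + 11))/(68 + (4 + 11))) = sqrt(-4321 + (203 + 15)/(68 + 15)) = sqrt(-4321 + 218/83) = sqrt(-358425/83) = 45*I*sqrt(14691)/83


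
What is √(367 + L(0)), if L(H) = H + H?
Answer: √367 ≈ 19.157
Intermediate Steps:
L(H) = 2*H
√(367 + L(0)) = √(367 + 2*0) = √(367 + 0) = √367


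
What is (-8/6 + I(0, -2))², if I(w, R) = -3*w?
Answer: 16/9 ≈ 1.7778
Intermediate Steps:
(-8/6 + I(0, -2))² = (-8/6 - 3*0)² = (-8*⅙ + 0)² = (-4/3 + 0)² = (-4/3)² = 16/9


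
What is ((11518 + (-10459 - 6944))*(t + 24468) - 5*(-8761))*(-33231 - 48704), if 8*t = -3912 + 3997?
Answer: 94397577740375/8 ≈ 1.1800e+13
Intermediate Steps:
t = 85/8 (t = (-3912 + 3997)/8 = (⅛)*85 = 85/8 ≈ 10.625)
((11518 + (-10459 - 6944))*(t + 24468) - 5*(-8761))*(-33231 - 48704) = ((11518 + (-10459 - 6944))*(85/8 + 24468) - 5*(-8761))*(-33231 - 48704) = ((11518 - 17403)*(195829/8) + 43805)*(-81935) = (-5885*195829/8 + 43805)*(-81935) = (-1152453665/8 + 43805)*(-81935) = -1152103225/8*(-81935) = 94397577740375/8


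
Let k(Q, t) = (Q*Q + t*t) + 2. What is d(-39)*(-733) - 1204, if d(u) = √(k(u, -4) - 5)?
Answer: -1204 - 733*√1534 ≈ -29913.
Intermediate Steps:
k(Q, t) = 2 + Q² + t² (k(Q, t) = (Q² + t²) + 2 = 2 + Q² + t²)
d(u) = √(13 + u²) (d(u) = √((2 + u² + (-4)²) - 5) = √((2 + u² + 16) - 5) = √((18 + u²) - 5) = √(13 + u²))
d(-39)*(-733) - 1204 = √(13 + (-39)²)*(-733) - 1204 = √(13 + 1521)*(-733) - 1204 = √1534*(-733) - 1204 = -733*√1534 - 1204 = -1204 - 733*√1534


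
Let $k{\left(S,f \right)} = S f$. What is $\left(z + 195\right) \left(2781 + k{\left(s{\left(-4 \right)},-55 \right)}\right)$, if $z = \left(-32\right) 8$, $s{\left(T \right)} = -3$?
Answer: $-179706$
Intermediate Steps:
$z = -256$
$\left(z + 195\right) \left(2781 + k{\left(s{\left(-4 \right)},-55 \right)}\right) = \left(-256 + 195\right) \left(2781 - -165\right) = - 61 \left(2781 + 165\right) = \left(-61\right) 2946 = -179706$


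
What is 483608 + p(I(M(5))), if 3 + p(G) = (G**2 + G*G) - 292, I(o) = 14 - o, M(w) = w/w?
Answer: 483651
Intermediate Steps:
M(w) = 1
p(G) = -295 + 2*G**2 (p(G) = -3 + ((G**2 + G*G) - 292) = -3 + ((G**2 + G**2) - 292) = -3 + (2*G**2 - 292) = -3 + (-292 + 2*G**2) = -295 + 2*G**2)
483608 + p(I(M(5))) = 483608 + (-295 + 2*(14 - 1*1)**2) = 483608 + (-295 + 2*(14 - 1)**2) = 483608 + (-295 + 2*13**2) = 483608 + (-295 + 2*169) = 483608 + (-295 + 338) = 483608 + 43 = 483651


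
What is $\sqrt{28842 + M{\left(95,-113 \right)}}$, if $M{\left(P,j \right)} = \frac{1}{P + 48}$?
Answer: $\frac{\sqrt{589790201}}{143} \approx 169.83$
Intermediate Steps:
$M{\left(P,j \right)} = \frac{1}{48 + P}$
$\sqrt{28842 + M{\left(95,-113 \right)}} = \sqrt{28842 + \frac{1}{48 + 95}} = \sqrt{28842 + \frac{1}{143}} = \sqrt{\frac{4124407}{143}} = \frac{\sqrt{589790201}}{143}$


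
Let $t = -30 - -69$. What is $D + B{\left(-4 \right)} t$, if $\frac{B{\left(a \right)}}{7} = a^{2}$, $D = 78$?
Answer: $4446$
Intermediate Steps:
$t = 39$ ($t = -30 + 69 = 39$)
$B{\left(a \right)} = 7 a^{2}$
$D + B{\left(-4 \right)} t = 78 + 7 \left(-4\right)^{2} \cdot 39 = 78 + 7 \cdot 16 \cdot 39 = 78 + 112 \cdot 39 = 78 + 4368 = 4446$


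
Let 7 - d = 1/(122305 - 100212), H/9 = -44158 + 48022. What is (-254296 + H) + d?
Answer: -4849700710/22093 ≈ -2.1951e+5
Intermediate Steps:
H = 34776 (H = 9*(-44158 + 48022) = 9*3864 = 34776)
d = 154650/22093 (d = 7 - 1/(122305 - 100212) = 7 - 1/22093 = 154650/22093 ≈ 7.0000)
(-254296 + H) + d = (-254296 + 34776) + 154650/22093 = -219520 + 154650/22093 = -4849700710/22093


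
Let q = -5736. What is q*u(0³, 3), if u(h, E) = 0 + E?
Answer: -17208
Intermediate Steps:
u(h, E) = E
q*u(0³, 3) = -5736*3 = -17208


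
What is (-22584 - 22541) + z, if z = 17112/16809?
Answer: -252829671/5603 ≈ -45124.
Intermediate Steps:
z = 5704/5603 (z = 17112*(1/16809) = 5704/5603 ≈ 1.0180)
(-22584 - 22541) + z = (-22584 - 22541) + 5704/5603 = -45125 + 5704/5603 = -252829671/5603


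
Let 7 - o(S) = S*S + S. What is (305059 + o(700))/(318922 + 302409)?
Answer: -185634/621331 ≈ -0.29877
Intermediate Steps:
o(S) = 7 - S - S² (o(S) = 7 - (S*S + S) = 7 - (S² + S) = 7 - (S + S²) = 7 + (-S - S²) = 7 - S - S²)
(305059 + o(700))/(318922 + 302409) = (305059 + (7 - 1*700 - 1*700²))/(318922 + 302409) = (305059 + (7 - 700 - 1*490000))/621331 = (305059 + (7 - 700 - 490000))*(1/621331) = (305059 - 490693)*(1/621331) = -185634*1/621331 = -185634/621331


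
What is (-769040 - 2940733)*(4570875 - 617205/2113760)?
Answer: -7168566592475515107/422752 ≈ -1.6957e+13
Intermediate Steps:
(-769040 - 2940733)*(4570875 - 617205/2113760) = -3709773*(4570875 - 617205*1/2113760) = -3709773*(4570875 - 123441/422752) = -3709773*1932346424559/422752 = -7168566592475515107/422752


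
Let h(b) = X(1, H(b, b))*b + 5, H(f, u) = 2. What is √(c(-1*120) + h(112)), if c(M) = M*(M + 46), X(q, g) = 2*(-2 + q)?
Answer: √8661 ≈ 93.064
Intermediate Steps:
X(q, g) = -4 + 2*q
c(M) = M*(46 + M)
h(b) = 5 - 2*b (h(b) = (-4 + 2*1)*b + 5 = (-4 + 2)*b + 5 = -2*b + 5 = 5 - 2*b)
√(c(-1*120) + h(112)) = √((-1*120)*(46 - 1*120) + (5 - 2*112)) = √(-120*(46 - 120) + (5 - 224)) = √(-120*(-74) - 219) = √(8880 - 219) = √8661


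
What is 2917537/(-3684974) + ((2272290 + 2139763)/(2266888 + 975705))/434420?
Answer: -2054882108307623799/2595414247663786220 ≈ -0.79174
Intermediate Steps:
2917537/(-3684974) + ((2272290 + 2139763)/(2266888 + 975705))/434420 = 2917537*(-1/3684974) + (4412053/3242593)*(1/434420) = -2917537/3684974 + (4412053*(1/3242593))*(1/434420) = -2917537/3684974 + (4412053/3242593)*(1/434420) = -2917537/3684974 + 4412053/1408647251060 = -2054882108307623799/2595414247663786220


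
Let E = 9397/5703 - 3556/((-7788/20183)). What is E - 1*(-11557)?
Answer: 76890458219/3701247 ≈ 20774.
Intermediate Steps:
E = 34115146640/3701247 (E = 9397*(1/5703) - 3556/((-7788*1/20183)) = 9397/5703 - 3556/(-7788/20183) = 9397/5703 - 3556*(-20183/7788) = 9397/5703 + 17942687/1947 = 34115146640/3701247 ≈ 9217.2)
E - 1*(-11557) = 34115146640/3701247 - 1*(-11557) = 34115146640/3701247 + 11557 = 76890458219/3701247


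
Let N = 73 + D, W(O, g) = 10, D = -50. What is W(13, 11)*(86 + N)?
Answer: 1090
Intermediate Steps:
N = 23 (N = 73 - 50 = 23)
W(13, 11)*(86 + N) = 10*(86 + 23) = 10*109 = 1090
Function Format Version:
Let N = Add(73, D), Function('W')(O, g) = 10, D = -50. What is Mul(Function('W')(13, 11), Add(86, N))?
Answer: 1090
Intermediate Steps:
N = 23 (N = Add(73, -50) = 23)
Mul(Function('W')(13, 11), Add(86, N)) = Mul(10, Add(86, 23)) = Mul(10, 109) = 1090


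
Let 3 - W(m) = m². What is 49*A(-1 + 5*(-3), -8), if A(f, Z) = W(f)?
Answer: -12397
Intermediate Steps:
W(m) = 3 - m²
A(f, Z) = 3 - f²
49*A(-1 + 5*(-3), -8) = 49*(3 - (-1 + 5*(-3))²) = 49*(3 - (-1 - 15)²) = 49*(3 - 1*(-16)²) = 49*(3 - 1*256) = 49*(3 - 256) = 49*(-253) = -12397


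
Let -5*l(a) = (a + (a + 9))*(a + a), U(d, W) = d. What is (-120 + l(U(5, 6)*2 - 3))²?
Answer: 850084/25 ≈ 34003.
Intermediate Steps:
l(a) = -2*a*(9 + 2*a)/5 (l(a) = -(a + (a + 9))*(a + a)/5 = -(a + (9 + a))*2*a/5 = -(9 + 2*a)*2*a/5 = -2*a*(9 + 2*a)/5)
(-120 + l(U(5, 6)*2 - 3))² = (-120 - 2*(5*2 - 3)*(9 + 2*(5*2 - 3))/5)² = (-120 - 2*(10 - 3)*(9 + 2*(10 - 3))/5)² = (-120 - ⅖*7*(9 + 2*7))² = (-120 - ⅖*7*(9 + 14))² = (-120 - ⅖*7*23)² = (-120 - 322/5)² = (-922/5)² = 850084/25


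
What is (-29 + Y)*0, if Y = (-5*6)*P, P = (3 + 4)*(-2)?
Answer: 0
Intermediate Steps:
P = -14 (P = 7*(-2) = -14)
Y = 420 (Y = -5*6*(-14) = -30*(-14) = 420)
(-29 + Y)*0 = (-29 + 420)*0 = 391*0 = 0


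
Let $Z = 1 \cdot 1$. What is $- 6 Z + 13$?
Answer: $7$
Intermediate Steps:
$Z = 1$
$- 6 Z + 13 = \left(-6\right) 1 + 13 = -6 + 13 = 7$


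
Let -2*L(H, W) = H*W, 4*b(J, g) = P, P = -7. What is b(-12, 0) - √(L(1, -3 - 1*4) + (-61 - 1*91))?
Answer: -7/4 - 3*I*√66/2 ≈ -1.75 - 12.186*I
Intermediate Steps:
b(J, g) = -7/4 (b(J, g) = (¼)*(-7) = -7/4)
L(H, W) = -H*W/2
b(-12, 0) - √(L(1, -3 - 1*4) + (-61 - 1*91)) = -7/4 - √(-½*1*(-3 - 1*4) + (-61 - 1*91)) = -7/4 - √(-½*1*(-3 - 4) + (-61 - 91)) = -7/4 - √(-½*1*(-7) - 152) = -7/4 - √(7/2 - 152) = -7/4 - √(-297/2) = -7/4 - 3*I*√66/2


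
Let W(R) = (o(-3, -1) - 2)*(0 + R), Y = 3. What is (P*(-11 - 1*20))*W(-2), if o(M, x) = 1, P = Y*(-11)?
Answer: 2046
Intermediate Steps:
P = -33 (P = 3*(-11) = -33)
W(R) = -R (W(R) = (1 - 2)*(0 + R) = -R)
(P*(-11 - 1*20))*W(-2) = (-33*(-11 - 1*20))*(-1*(-2)) = -33*(-11 - 20)*2 = -33*(-31)*2 = 1023*2 = 2046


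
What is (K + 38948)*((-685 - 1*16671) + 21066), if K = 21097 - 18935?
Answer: 152518100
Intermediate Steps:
K = 2162
(K + 38948)*((-685 - 1*16671) + 21066) = (2162 + 38948)*((-685 - 1*16671) + 21066) = 41110*((-685 - 16671) + 21066) = 41110*(-17356 + 21066) = 41110*3710 = 152518100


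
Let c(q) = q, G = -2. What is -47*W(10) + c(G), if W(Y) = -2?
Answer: 92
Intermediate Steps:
-47*W(10) + c(G) = -47*(-2) - 2 = 94 - 2 = 92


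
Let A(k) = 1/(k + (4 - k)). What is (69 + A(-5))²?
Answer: 76729/16 ≈ 4795.6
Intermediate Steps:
A(k) = ¼ (A(k) = 1/4 = ¼)
(69 + A(-5))² = (69 + ¼)² = (277/4)² = 76729/16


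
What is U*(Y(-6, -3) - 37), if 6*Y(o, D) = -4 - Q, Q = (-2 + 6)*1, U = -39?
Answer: 1495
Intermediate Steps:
Q = 4 (Q = 4*1 = 4)
Y(o, D) = -4/3 (Y(o, D) = (-4 - 1*4)/6 = (-4 - 4)/6 = (⅙)*(-8) = -4/3)
U*(Y(-6, -3) - 37) = -39*(-4/3 - 37) = -39*(-115/3) = 1495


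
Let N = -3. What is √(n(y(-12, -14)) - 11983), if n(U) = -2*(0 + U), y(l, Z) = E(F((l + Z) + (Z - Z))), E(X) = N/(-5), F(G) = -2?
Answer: I*√299605/5 ≈ 109.47*I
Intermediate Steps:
E(X) = ⅗ (E(X) = -3/(-5) = -3*(-⅕) = ⅗)
y(l, Z) = ⅗
n(U) = -2*U
√(n(y(-12, -14)) - 11983) = √(-2*⅗ - 11983) = √(-6/5 - 11983) = √(-59921/5) = I*√299605/5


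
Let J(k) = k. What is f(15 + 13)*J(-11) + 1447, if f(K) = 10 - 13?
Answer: 1480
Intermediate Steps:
f(K) = -3
f(15 + 13)*J(-11) + 1447 = -3*(-11) + 1447 = 33 + 1447 = 1480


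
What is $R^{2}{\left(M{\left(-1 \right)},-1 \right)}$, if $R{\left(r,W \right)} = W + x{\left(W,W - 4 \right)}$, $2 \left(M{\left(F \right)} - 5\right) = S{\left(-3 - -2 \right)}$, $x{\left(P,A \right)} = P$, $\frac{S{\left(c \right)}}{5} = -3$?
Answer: $4$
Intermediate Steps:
$S{\left(c \right)} = -15$ ($S{\left(c \right)} = 5 \left(-3\right) = -15$)
$M{\left(F \right)} = - \frac{5}{2}$ ($M{\left(F \right)} = 5 + \frac{1}{2} \left(-15\right) = 5 - \frac{15}{2} = - \frac{5}{2}$)
$R{\left(r,W \right)} = 2 W$ ($R{\left(r,W \right)} = W + W = 2 W$)
$R^{2}{\left(M{\left(-1 \right)},-1 \right)} = \left(2 \left(-1\right)\right)^{2} = \left(-2\right)^{2} = 4$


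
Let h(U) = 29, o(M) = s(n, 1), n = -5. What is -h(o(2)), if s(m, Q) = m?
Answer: -29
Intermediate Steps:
o(M) = -5
-h(o(2)) = -1*29 = -29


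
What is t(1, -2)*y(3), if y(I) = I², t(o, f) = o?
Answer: 9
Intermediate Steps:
t(1, -2)*y(3) = 1*3² = 1*9 = 9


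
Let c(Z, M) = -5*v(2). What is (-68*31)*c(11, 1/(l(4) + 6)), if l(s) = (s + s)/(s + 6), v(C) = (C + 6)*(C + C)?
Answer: 337280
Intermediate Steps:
v(C) = 2*C*(6 + C) (v(C) = (6 + C)*(2*C) = 2*C*(6 + C))
l(s) = 2*s/(6 + s) (l(s) = (2*s)/(6 + s) = 2*s/(6 + s))
c(Z, M) = -160 (c(Z, M) = -10*2*(6 + 2) = -10*2*8 = -5*32 = -160)
(-68*31)*c(11, 1/(l(4) + 6)) = -68*31*(-160) = -2108*(-160) = 337280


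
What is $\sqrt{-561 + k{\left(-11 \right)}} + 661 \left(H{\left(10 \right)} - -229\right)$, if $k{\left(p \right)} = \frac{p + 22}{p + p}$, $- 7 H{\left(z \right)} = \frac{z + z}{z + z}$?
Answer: $\frac{1058922}{7} + \frac{i \sqrt{2246}}{2} \approx 1.5127 \cdot 10^{5} + 23.696 i$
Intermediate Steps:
$H{\left(z \right)} = - \frac{1}{7}$ ($H{\left(z \right)} = - \frac{\left(z + z\right) \frac{1}{z + z}}{7} = - \frac{2 z \frac{1}{2 z}}{7} = \left(- \frac{1}{7}\right) 1 = - \frac{1}{7}$)
$k{\left(p \right)} = \frac{22 + p}{2 p}$
$\sqrt{-561 + k{\left(-11 \right)}} + 661 \left(H{\left(10 \right)} - -229\right) = \sqrt{-561 + \frac{22 - 11}{2 \left(-11\right)}} + 661 \left(- \frac{1}{7} - -229\right) = \sqrt{-561 + \frac{1}{2} \left(- \frac{1}{11}\right) 11} + 661 \left(- \frac{1}{7} + \left(-73 + 302\right)\right) = \sqrt{-561 - \frac{1}{2}} + 661 \left(- \frac{1}{7} + 229\right) = \sqrt{- \frac{1123}{2}} + 661 \cdot \frac{1602}{7} = \frac{i \sqrt{2246}}{2} + \frac{1058922}{7} = \frac{1058922}{7} + \frac{i \sqrt{2246}}{2}$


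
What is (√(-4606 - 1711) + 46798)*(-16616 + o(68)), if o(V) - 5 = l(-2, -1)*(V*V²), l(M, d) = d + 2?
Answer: 13937427158 + 297821*I*√6317 ≈ 1.3937e+10 + 2.3671e+7*I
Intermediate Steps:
l(M, d) = 2 + d
o(V) = 5 + V³ (o(V) = 5 + (2 - 1)*(V*V²) = 5 + 1*V³ = 5 + V³)
(√(-4606 - 1711) + 46798)*(-16616 + o(68)) = (√(-4606 - 1711) + 46798)*(-16616 + (5 + 68³)) = (√(-6317) + 46798)*(-16616 + (5 + 314432)) = (I*√6317 + 46798)*(-16616 + 314437) = (46798 + I*√6317)*297821 = 13937427158 + 297821*I*√6317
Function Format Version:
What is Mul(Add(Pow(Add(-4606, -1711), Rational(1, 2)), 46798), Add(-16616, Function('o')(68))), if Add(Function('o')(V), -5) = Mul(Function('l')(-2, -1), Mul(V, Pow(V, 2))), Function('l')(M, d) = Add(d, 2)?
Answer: Add(13937427158, Mul(297821, I, Pow(6317, Rational(1, 2)))) ≈ Add(1.3937e+10, Mul(2.3671e+7, I))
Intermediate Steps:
Function('l')(M, d) = Add(2, d)
Function('o')(V) = Add(5, Pow(V, 3)) (Function('o')(V) = Add(5, Mul(Add(2, -1), Mul(V, Pow(V, 2)))) = Add(5, Mul(1, Pow(V, 3))) = Add(5, Pow(V, 3)))
Mul(Add(Pow(Add(-4606, -1711), Rational(1, 2)), 46798), Add(-16616, Function('o')(68))) = Mul(Add(Pow(Add(-4606, -1711), Rational(1, 2)), 46798), Add(-16616, Add(5, Pow(68, 3)))) = Mul(Add(Pow(-6317, Rational(1, 2)), 46798), Add(-16616, Add(5, 314432))) = Mul(Add(Mul(I, Pow(6317, Rational(1, 2))), 46798), Add(-16616, 314437)) = Mul(Add(46798, Mul(I, Pow(6317, Rational(1, 2)))), 297821) = Add(13937427158, Mul(297821, I, Pow(6317, Rational(1, 2))))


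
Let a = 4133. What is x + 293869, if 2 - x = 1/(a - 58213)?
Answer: 15892543681/54080 ≈ 2.9387e+5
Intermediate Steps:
x = 108161/54080 (x = 2 - 1/(4133 - 58213) = 2 - 1/(-54080) = 2 - 1*(-1/54080) = 2 + 1/54080 = 108161/54080 ≈ 2.0000)
x + 293869 = 108161/54080 + 293869 = 15892543681/54080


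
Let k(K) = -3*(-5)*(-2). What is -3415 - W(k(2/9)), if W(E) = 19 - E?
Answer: -3464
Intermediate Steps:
k(K) = -30 (k(K) = 15*(-2) = -30)
-3415 - W(k(2/9)) = -3415 - (19 - 1*(-30)) = -3415 - (19 + 30) = -3415 - 1*49 = -3415 - 49 = -3464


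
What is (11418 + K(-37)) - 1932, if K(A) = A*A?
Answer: 10855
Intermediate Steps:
K(A) = A²
(11418 + K(-37)) - 1932 = (11418 + (-37)²) - 1932 = (11418 + 1369) - 1932 = 12787 - 1932 = 10855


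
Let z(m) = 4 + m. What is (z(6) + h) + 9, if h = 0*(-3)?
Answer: 19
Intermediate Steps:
h = 0
(z(6) + h) + 9 = ((4 + 6) + 0) + 9 = (10 + 0) + 9 = 10 + 9 = 19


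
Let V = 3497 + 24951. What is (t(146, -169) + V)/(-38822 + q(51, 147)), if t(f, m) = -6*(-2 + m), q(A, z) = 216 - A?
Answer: -29474/38657 ≈ -0.76245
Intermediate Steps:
V = 28448
t(f, m) = 12 - 6*m
(t(146, -169) + V)/(-38822 + q(51, 147)) = ((12 - 6*(-169)) + 28448)/(-38822 + (216 - 1*51)) = ((12 + 1014) + 28448)/(-38822 + (216 - 51)) = (1026 + 28448)/(-38822 + 165) = 29474/(-38657) = 29474*(-1/38657) = -29474/38657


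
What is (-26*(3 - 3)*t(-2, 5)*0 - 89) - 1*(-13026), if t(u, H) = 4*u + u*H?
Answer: 12937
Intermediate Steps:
t(u, H) = 4*u + H*u
(-26*(3 - 3)*t(-2, 5)*0 - 89) - 1*(-13026) = (-26*(3 - 3)*(-2*(4 + 5))*0 - 89) - 1*(-13026) = (-26*0*(-2*9)*0 - 89) + 13026 = (-26*0*(-18)*0 - 89) + 13026 = (-0*0 - 89) + 13026 = (-26*0 - 89) + 13026 = (0 - 89) + 13026 = -89 + 13026 = 12937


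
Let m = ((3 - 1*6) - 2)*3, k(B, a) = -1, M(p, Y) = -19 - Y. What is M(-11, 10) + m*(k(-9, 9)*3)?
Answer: 16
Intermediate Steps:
m = -15 (m = ((3 - 6) - 2)*3 = (-3 - 2)*3 = -5*3 = -15)
M(-11, 10) + m*(k(-9, 9)*3) = (-19 - 1*10) - (-15)*3 = (-19 - 10) - 15*(-3) = -29 + 45 = 16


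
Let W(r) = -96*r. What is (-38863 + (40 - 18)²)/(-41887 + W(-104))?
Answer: 38379/31903 ≈ 1.2030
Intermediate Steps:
(-38863 + (40 - 18)²)/(-41887 + W(-104)) = (-38863 + (40 - 18)²)/(-41887 - 96*(-104)) = (-38863 + 22²)/(-41887 + 9984) = (-38863 + 484)/(-31903) = -38379*(-1/31903) = 38379/31903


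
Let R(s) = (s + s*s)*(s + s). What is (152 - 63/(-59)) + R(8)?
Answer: 76999/59 ≈ 1305.1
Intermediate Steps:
R(s) = 2*s*(s + s²) (R(s) = (s + s²)*(2*s) = 2*s*(s + s²))
(152 - 63/(-59)) + R(8) = (152 - 63/(-59)) + 2*8²*(1 + 8) = (152 - 63*(-1/59)) + 2*64*9 = (152 + 63/59) + 1152 = 9031/59 + 1152 = 76999/59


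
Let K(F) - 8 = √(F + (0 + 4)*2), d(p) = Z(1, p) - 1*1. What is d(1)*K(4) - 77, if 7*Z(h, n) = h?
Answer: -587/7 - 12*√3/7 ≈ -86.826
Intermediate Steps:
Z(h, n) = h/7
d(p) = -6/7 (d(p) = (⅐)*1 - 1*1 = ⅐ - 1 = -6/7)
K(F) = 8 + √(8 + F) (K(F) = 8 + √(F + (0 + 4)*2) = 8 + √(F + 4*2) = 8 + √(F + 8) = 8 + √(8 + F))
d(1)*K(4) - 77 = -6*(8 + √(8 + 4))/7 - 77 = -6*(8 + √12)/7 - 77 = -6*(8 + 2*√3)/7 - 77 = (-48/7 - 12*√3/7) - 77 = -587/7 - 12*√3/7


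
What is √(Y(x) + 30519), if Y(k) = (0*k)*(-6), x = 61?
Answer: 3*√3391 ≈ 174.70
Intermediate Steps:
Y(k) = 0 (Y(k) = 0*(-6) = 0)
√(Y(x) + 30519) = √(0 + 30519) = √30519 = 3*√3391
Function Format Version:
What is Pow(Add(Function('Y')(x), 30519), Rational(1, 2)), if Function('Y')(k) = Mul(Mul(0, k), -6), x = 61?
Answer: Mul(3, Pow(3391, Rational(1, 2))) ≈ 174.70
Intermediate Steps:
Function('Y')(k) = 0 (Function('Y')(k) = Mul(0, -6) = 0)
Pow(Add(Function('Y')(x), 30519), Rational(1, 2)) = Pow(Add(0, 30519), Rational(1, 2)) = Pow(30519, Rational(1, 2)) = Mul(3, Pow(3391, Rational(1, 2)))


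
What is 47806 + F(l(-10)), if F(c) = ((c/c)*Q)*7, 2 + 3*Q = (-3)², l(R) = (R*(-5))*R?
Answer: 143467/3 ≈ 47822.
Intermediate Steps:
l(R) = -5*R² (l(R) = (-5*R)*R = -5*R²)
Q = 7/3 (Q = -⅔ + (⅓)*(-3)² = -⅔ + (⅓)*9 = -⅔ + 3 = 7/3 ≈ 2.3333)
F(c) = 49/3 (F(c) = ((c/c)*(7/3))*7 = (1*(7/3))*7 = (7/3)*7 = 49/3)
47806 + F(l(-10)) = 47806 + 49/3 = 143467/3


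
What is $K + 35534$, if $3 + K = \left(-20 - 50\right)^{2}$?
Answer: $40431$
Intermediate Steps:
$K = 4897$ ($K = -3 + \left(-20 - 50\right)^{2} = -3 + \left(-70\right)^{2} = -3 + 4900 = 4897$)
$K + 35534 = 4897 + 35534 = 40431$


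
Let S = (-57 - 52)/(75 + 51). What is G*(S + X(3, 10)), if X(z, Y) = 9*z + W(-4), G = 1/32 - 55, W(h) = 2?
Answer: -6235655/4032 ≈ -1546.5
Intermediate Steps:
G = -1759/32 (G = 1/32 - 55 = -1759/32 ≈ -54.969)
S = -109/126 ≈ -0.86508
X(z, Y) = 2 + 9*z (X(z, Y) = 9*z + 2 = 2 + 9*z)
G*(S + X(3, 10)) = -1759*(-109/126 + (2 + 9*3))/32 = -1759*(-109/126 + (2 + 27))/32 = -1759*(-109/126 + 29)/32 = -1759/32*3545/126 = -6235655/4032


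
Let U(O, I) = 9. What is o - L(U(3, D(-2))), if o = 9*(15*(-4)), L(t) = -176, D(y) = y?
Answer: -364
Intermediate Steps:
o = -540 (o = 9*(-60) = -540)
o - L(U(3, D(-2))) = -540 - 1*(-176) = -540 + 176 = -364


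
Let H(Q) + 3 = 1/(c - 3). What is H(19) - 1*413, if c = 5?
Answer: -831/2 ≈ -415.50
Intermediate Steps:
H(Q) = -5/2 (H(Q) = -3 + 1/(5 - 3) = -3 + 1/2 = -3 + ½ = -5/2)
H(19) - 1*413 = -5/2 - 1*413 = -5/2 - 413 = -831/2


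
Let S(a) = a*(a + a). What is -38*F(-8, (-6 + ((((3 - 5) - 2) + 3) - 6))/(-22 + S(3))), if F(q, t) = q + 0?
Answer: 304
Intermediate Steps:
S(a) = 2*a² (S(a) = a*(2*a) = 2*a²)
F(q, t) = q
-38*F(-8, (-6 + ((((3 - 5) - 2) + 3) - 6))/(-22 + S(3))) = -38*(-8) = 304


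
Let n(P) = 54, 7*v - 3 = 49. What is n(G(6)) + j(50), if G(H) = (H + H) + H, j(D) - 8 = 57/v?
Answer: 3623/52 ≈ 69.673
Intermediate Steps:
v = 52/7 (v = 3/7 + (⅐)*49 = 3/7 + 7 = 52/7 ≈ 7.4286)
j(D) = 815/52 (j(D) = 8 + 57/(52/7) = 8 + 57*(7/52) = 8 + 399/52 = 815/52)
G(H) = 3*H (G(H) = 2*H + H = 3*H)
n(G(6)) + j(50) = 54 + 815/52 = 3623/52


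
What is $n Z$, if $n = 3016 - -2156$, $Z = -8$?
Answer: $-41376$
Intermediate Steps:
$n = 5172$ ($n = 3016 + 2156 = 5172$)
$n Z = 5172 \left(-8\right) = -41376$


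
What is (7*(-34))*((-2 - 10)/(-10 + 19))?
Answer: 952/3 ≈ 317.33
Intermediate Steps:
(7*(-34))*((-2 - 10)/(-10 + 19)) = -(-2856)/9 = -238*(-4/3) = 952/3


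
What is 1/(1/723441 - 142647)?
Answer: -723441/103196688326 ≈ -7.0103e-6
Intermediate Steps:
1/(1/723441 - 142647) = 1/(-103196688326/723441) = -723441/103196688326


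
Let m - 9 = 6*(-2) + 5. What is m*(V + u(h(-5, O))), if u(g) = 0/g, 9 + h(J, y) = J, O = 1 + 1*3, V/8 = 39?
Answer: 624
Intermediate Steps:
V = 312 (V = 8*39 = 312)
O = 4 (O = 1 + 3 = 4)
h(J, y) = -9 + J
m = 2 (m = 9 + (6*(-2) + 5) = 9 + (-12 + 5) = 9 - 7 = 2)
u(g) = 0
m*(V + u(h(-5, O))) = 2*(312 + 0) = 2*312 = 624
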